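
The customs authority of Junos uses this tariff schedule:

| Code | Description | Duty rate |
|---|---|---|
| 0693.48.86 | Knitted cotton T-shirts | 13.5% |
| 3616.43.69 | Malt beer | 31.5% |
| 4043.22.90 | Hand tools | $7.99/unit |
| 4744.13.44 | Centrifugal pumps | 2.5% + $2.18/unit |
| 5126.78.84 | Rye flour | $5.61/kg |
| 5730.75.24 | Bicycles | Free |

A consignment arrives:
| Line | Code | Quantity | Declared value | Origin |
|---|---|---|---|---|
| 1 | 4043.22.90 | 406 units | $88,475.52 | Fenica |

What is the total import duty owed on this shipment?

Line 1 (4043.22.90, Fenica, 406 units, $88,475.52):
Base rate for 4043.22.90 is $7.99/unit.
Duty = 406 × $7.99 = $3,243.94.

$3,243.94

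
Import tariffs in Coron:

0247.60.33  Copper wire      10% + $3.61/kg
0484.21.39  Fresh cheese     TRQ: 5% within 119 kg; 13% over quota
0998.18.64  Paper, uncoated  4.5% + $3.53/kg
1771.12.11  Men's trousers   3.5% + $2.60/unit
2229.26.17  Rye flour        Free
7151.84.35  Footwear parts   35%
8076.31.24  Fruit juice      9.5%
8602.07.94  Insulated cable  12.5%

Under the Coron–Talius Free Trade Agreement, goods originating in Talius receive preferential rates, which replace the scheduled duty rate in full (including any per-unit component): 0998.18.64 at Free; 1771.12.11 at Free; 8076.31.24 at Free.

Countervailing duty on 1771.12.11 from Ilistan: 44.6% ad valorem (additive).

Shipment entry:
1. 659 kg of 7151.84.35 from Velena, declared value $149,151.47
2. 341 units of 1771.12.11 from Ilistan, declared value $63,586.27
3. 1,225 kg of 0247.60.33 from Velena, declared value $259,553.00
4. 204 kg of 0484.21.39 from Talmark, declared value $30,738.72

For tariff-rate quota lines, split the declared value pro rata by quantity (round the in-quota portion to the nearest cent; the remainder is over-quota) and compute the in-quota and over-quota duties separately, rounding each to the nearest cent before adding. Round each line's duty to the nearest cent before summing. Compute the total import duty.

$116,613.72

Line 1 (7151.84.35, Velena, 659 kg, $149,151.47):
Base rate for 7151.84.35 is 35%.
Duty = $149,151.47 × 35% = $52,203.01.
Line 2 (1771.12.11, Ilistan, 341 units, $63,586.27):
Base rate for 1771.12.11 is 3.5% + $2.60/unit.
1771.12.11 has an FTA preferential rate, but origin Ilistan is not Talius; base rate stands.
Additional duty on 1771.12.11 from Ilistan: +44.6%. Applied ad valorem rate: 3.5% + 44.6% = 48.1%.
Duty = $63,586.27 × 48.1% + 341 × $2.60 = $31,471.60.
Line 3 (0247.60.33, Velena, 1,225 kg, $259,553.00):
Base rate for 0247.60.33 is 10% + $3.61/kg.
Duty = $259,553.00 × 10% + 1,225 × $3.61 = $30,377.55.
Line 4 (0484.21.39, Talmark, 204 kg, $30,738.72):
Code 0484.21.39 is under a tariff-rate quota (threshold 119 kg). In-quota: 119 kg at 5%; over-quota: 85 kg at 13%.
Pro-rata value split: in-quota = $30,738.72 × 119/204 = $17,930.92; over-quota = $30,738.72 − $17,930.92 = $12,807.80.
In-quota duty = $17,930.92 × 5% = $896.55. Over-quota duty = $12,807.80 × 13% = $1,665.01.
Line duty = $896.55 + $1,665.01 = $2,561.56.
Total = $52,203.01 + $31,471.60 + $30,377.55 + $2,561.56 = $116,613.72.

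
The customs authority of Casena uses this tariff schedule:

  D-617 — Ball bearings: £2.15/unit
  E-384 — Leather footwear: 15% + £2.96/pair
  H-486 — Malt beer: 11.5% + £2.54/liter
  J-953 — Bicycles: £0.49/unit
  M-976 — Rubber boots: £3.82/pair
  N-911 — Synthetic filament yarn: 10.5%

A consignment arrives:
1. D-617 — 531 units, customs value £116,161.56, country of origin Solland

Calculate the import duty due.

£1,141.65

Line 1 (D-617, Solland, 531 units, £116,161.56):
Base rate for D-617 is £2.15/unit.
Duty = 531 × £2.15 = £1,141.65.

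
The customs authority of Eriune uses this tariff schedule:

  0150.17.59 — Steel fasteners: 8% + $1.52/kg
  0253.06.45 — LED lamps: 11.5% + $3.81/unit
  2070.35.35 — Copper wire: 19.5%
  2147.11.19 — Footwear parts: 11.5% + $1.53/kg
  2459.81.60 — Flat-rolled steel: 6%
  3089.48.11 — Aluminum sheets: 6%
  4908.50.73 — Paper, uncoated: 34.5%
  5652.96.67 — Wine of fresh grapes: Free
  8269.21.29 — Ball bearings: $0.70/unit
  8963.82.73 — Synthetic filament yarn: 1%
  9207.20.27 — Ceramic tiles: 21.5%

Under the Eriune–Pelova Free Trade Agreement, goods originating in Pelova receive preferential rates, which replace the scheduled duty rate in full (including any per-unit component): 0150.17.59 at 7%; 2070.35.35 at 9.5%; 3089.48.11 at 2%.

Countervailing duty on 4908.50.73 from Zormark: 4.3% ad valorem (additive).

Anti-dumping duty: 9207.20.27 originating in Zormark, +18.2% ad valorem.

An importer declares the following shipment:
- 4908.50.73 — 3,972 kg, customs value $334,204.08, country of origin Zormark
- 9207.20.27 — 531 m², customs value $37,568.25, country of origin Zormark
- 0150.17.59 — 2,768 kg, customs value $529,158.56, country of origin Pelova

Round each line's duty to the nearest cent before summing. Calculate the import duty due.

$181,626.88

Line 1 (4908.50.73, Zormark, 3,972 kg, $334,204.08):
Base rate for 4908.50.73 is 34.5%.
Additional duty on 4908.50.73 from Zormark: +4.3%. Applied ad valorem rate: 34.5% + 4.3% = 38.8%.
Duty = $334,204.08 × 38.8% = $129,671.18.
Line 2 (9207.20.27, Zormark, 531 m², $37,568.25):
Base rate for 9207.20.27 is 21.5%.
Additional duty on 9207.20.27 from Zormark: +18.2%. Applied ad valorem rate: 21.5% + 18.2% = 39.7%.
Duty = $37,568.25 × 39.7% = $14,914.60.
Line 3 (0150.17.59, Pelova, 2,768 kg, $529,158.56):
Base rate for 0150.17.59 is 8% + $1.52/kg.
Origin Pelova qualifies under the Eriune–Pelova agreement and 0150.17.59 is covered: preferential rate 7% applies instead.
Duty = $529,158.56 × 7% = $37,041.10.
Total = $129,671.18 + $14,914.60 + $37,041.10 = $181,626.88.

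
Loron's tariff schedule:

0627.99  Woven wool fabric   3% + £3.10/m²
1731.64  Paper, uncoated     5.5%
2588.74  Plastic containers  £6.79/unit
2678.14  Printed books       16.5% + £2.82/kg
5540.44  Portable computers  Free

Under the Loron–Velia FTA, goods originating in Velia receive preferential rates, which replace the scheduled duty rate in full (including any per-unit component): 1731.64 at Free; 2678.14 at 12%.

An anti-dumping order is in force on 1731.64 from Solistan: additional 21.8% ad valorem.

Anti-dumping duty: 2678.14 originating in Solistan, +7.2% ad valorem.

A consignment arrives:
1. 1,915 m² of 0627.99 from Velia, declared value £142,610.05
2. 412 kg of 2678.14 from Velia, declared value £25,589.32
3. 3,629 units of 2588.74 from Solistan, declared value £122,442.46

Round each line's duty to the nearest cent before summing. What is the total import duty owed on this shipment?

Line 1 (0627.99, Velia, 1,915 m², £142,610.05):
Base rate for 0627.99 is 3% + £3.10/m².
Origin Velia is the FTA partner but 0627.99 is not on the preference list; base rate stands.
Duty = £142,610.05 × 3% + 1,915 × £3.10 = £10,214.80.
Line 2 (2678.14, Velia, 412 kg, £25,589.32):
Base rate for 2678.14 is 16.5% + £2.82/kg.
Origin Velia qualifies under the Loron–Velia agreement and 2678.14 is covered: preferential rate 12% applies instead.
The additional-duty order on 2678.14 targets Solistan, not Velia; it does not apply.
Duty = £25,589.32 × 12% = £3,070.72.
Line 3 (2588.74, Solistan, 3,629 units, £122,442.46):
Base rate for 2588.74 is £6.79/unit.
Duty = 3,629 × £6.79 = £24,640.91.
Total = £10,214.80 + £3,070.72 + £24,640.91 = £37,926.43.

£37,926.43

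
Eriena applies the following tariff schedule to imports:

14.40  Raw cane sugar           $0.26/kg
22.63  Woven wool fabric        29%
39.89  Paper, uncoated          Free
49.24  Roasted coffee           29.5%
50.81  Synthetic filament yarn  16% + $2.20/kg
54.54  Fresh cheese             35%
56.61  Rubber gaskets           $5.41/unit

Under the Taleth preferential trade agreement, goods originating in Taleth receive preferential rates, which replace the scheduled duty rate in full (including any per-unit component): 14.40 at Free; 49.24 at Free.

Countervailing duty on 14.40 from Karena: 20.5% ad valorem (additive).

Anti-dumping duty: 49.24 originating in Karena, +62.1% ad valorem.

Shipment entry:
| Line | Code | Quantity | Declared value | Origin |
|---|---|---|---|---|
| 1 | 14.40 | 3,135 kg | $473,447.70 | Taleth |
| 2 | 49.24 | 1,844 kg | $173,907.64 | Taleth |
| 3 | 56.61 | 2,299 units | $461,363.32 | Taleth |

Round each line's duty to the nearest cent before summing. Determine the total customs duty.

$12,437.59

Line 1 (14.40, Taleth, 3,135 kg, $473,447.70):
Base rate for 14.40 is $0.26/kg.
Origin Taleth qualifies under the Eriena–Taleth agreement and 14.40 is covered: preferential rate Free applies instead.
The additional-duty order on 14.40 targets Karena, not Taleth; it does not apply.
Duty = $473,447.70 × 0% = $0.00.
Line 2 (49.24, Taleth, 1,844 kg, $173,907.64):
Base rate for 49.24 is 29.5%.
Origin Taleth qualifies under the Eriena–Taleth agreement and 49.24 is covered: preferential rate Free applies instead.
The additional-duty order on 49.24 targets Karena, not Taleth; it does not apply.
Duty = $173,907.64 × 0% = $0.00.
Line 3 (56.61, Taleth, 2,299 units, $461,363.32):
Base rate for 56.61 is $5.41/unit.
Origin Taleth is the FTA partner but 56.61 is not on the preference list; base rate stands.
Duty = 2,299 × $5.41 = $12,437.59.
Total = $0.00 + $0.00 + $12,437.59 = $12,437.59.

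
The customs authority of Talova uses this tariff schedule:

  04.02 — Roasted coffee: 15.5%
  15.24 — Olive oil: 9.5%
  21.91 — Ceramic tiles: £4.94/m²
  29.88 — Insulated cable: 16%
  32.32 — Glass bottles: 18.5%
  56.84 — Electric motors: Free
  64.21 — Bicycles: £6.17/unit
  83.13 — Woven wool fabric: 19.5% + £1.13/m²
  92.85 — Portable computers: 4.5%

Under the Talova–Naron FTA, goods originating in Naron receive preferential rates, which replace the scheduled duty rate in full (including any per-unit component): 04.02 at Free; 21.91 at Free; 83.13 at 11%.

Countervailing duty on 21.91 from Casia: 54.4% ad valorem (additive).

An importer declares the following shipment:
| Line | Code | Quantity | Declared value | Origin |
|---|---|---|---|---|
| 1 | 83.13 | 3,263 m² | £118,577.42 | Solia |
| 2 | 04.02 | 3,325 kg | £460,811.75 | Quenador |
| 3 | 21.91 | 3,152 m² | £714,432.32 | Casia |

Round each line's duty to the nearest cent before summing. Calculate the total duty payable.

£502,457.67

Line 1 (83.13, Solia, 3,263 m², £118,577.42):
Base rate for 83.13 is 19.5% + £1.13/m².
83.13 has an FTA preferential rate, but origin Solia is not Naron; base rate stands.
Duty = £118,577.42 × 19.5% + 3,263 × £1.13 = £26,809.79.
Line 2 (04.02, Quenador, 3,325 kg, £460,811.75):
Base rate for 04.02 is 15.5%.
04.02 has an FTA preferential rate, but origin Quenador is not Naron; base rate stands.
Duty = £460,811.75 × 15.5% = £71,425.82.
Line 3 (21.91, Casia, 3,152 m², £714,432.32):
Base rate for 21.91 is £4.94/m².
21.91 has an FTA preferential rate, but origin Casia is not Naron; base rate stands.
Additional duty on 21.91 from Casia: +54.4% ad valorem. Applied ad valorem rate = 54.4%.
Duty = £714,432.32 × 54.4% + 3,152 × £4.94 = £404,222.06.
Total = £26,809.79 + £71,425.82 + £404,222.06 = £502,457.67.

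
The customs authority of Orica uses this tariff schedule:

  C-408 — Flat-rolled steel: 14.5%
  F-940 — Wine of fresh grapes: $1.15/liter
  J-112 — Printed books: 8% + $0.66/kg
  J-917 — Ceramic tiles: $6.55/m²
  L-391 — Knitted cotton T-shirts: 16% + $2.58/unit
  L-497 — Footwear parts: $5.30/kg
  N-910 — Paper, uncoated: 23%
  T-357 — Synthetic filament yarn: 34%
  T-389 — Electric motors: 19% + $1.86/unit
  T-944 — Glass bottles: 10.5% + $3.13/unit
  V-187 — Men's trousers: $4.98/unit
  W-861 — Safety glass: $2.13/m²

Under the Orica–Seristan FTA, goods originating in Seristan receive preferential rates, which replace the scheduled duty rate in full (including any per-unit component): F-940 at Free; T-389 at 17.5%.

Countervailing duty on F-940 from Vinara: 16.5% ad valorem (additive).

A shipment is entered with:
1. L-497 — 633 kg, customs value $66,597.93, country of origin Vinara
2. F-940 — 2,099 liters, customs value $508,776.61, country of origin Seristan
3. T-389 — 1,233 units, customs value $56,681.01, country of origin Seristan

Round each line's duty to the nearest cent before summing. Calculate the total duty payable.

$13,274.08

Line 1 (L-497, Vinara, 633 kg, $66,597.93):
Base rate for L-497 is $5.30/kg.
Duty = 633 × $5.30 = $3,354.90.
Line 2 (F-940, Seristan, 2,099 liters, $508,776.61):
Base rate for F-940 is $1.15/liter.
Origin Seristan qualifies under the Orica–Seristan agreement and F-940 is covered: preferential rate Free applies instead.
The additional-duty order on F-940 targets Vinara, not Seristan; it does not apply.
Duty = $508,776.61 × 0% = $0.00.
Line 3 (T-389, Seristan, 1,233 units, $56,681.01):
Base rate for T-389 is 19% + $1.86/unit.
Origin Seristan qualifies under the Orica–Seristan agreement and T-389 is covered: preferential rate 17.5% applies instead.
Duty = $56,681.01 × 17.5% = $9,919.18.
Total = $3,354.90 + $0.00 + $9,919.18 = $13,274.08.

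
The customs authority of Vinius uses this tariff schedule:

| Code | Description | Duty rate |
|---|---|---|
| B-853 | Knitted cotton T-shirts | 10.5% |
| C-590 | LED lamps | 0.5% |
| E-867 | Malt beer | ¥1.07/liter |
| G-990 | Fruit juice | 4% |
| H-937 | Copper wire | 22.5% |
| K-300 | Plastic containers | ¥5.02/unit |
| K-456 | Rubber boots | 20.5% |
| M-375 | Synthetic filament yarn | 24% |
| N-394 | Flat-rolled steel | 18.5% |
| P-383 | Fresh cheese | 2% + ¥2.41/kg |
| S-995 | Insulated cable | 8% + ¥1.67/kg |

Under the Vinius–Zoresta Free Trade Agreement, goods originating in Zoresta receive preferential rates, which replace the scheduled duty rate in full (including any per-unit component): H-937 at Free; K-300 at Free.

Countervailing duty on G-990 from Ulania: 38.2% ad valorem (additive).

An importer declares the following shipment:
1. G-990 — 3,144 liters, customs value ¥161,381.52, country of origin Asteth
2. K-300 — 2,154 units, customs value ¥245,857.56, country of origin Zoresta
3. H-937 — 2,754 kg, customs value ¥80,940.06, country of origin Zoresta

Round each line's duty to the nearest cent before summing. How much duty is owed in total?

¥6,455.26

Line 1 (G-990, Asteth, 3,144 liters, ¥161,381.52):
Base rate for G-990 is 4%.
The additional-duty order on G-990 targets Ulania, not Asteth; it does not apply.
Duty = ¥161,381.52 × 4% = ¥6,455.26.
Line 2 (K-300, Zoresta, 2,154 units, ¥245,857.56):
Base rate for K-300 is ¥5.02/unit.
Origin Zoresta qualifies under the Vinius–Zoresta agreement and K-300 is covered: preferential rate Free applies instead.
Duty = ¥245,857.56 × 0% = ¥0.00.
Line 3 (H-937, Zoresta, 2,754 kg, ¥80,940.06):
Base rate for H-937 is 22.5%.
Origin Zoresta qualifies under the Vinius–Zoresta agreement and H-937 is covered: preferential rate Free applies instead.
Duty = ¥80,940.06 × 0% = ¥0.00.
Total = ¥6,455.26 + ¥0.00 + ¥0.00 = ¥6,455.26.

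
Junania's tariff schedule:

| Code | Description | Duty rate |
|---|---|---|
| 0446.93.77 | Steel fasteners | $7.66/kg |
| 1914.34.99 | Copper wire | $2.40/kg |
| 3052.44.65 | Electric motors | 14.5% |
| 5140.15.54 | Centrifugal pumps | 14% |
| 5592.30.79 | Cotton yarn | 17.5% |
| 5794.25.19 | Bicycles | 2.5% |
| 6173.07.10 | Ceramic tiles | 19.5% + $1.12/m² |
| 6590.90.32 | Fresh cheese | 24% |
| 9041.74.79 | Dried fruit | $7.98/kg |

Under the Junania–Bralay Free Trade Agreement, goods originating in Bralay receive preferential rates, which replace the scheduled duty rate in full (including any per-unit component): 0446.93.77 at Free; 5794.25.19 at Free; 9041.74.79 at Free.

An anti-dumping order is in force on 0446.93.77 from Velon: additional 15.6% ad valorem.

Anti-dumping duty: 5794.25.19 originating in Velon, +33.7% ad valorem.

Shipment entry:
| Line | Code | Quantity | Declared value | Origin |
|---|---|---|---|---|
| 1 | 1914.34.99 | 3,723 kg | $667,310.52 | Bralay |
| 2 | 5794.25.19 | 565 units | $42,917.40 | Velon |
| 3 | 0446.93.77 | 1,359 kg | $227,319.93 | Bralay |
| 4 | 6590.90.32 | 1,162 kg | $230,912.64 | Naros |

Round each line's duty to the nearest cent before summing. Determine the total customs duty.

$79,890.33

Line 1 (1914.34.99, Bralay, 3,723 kg, $667,310.52):
Base rate for 1914.34.99 is $2.40/kg.
Origin Bralay is the FTA partner but 1914.34.99 is not on the preference list; base rate stands.
Duty = 3,723 × $2.40 = $8,935.20.
Line 2 (5794.25.19, Velon, 565 units, $42,917.40):
Base rate for 5794.25.19 is 2.5%.
5794.25.19 has an FTA preferential rate, but origin Velon is not Bralay; base rate stands.
Additional duty on 5794.25.19 from Velon: +33.7%. Applied ad valorem rate: 2.5% + 33.7% = 36.2%.
Duty = $42,917.40 × 36.2% = $15,536.10.
Line 3 (0446.93.77, Bralay, 1,359 kg, $227,319.93):
Base rate for 0446.93.77 is $7.66/kg.
Origin Bralay qualifies under the Junania–Bralay agreement and 0446.93.77 is covered: preferential rate Free applies instead.
The additional-duty order on 0446.93.77 targets Velon, not Bralay; it does not apply.
Duty = $227,319.93 × 0% = $0.00.
Line 4 (6590.90.32, Naros, 1,162 kg, $230,912.64):
Base rate for 6590.90.32 is 24%.
Duty = $230,912.64 × 24% = $55,419.03.
Total = $8,935.20 + $15,536.10 + $0.00 + $55,419.03 = $79,890.33.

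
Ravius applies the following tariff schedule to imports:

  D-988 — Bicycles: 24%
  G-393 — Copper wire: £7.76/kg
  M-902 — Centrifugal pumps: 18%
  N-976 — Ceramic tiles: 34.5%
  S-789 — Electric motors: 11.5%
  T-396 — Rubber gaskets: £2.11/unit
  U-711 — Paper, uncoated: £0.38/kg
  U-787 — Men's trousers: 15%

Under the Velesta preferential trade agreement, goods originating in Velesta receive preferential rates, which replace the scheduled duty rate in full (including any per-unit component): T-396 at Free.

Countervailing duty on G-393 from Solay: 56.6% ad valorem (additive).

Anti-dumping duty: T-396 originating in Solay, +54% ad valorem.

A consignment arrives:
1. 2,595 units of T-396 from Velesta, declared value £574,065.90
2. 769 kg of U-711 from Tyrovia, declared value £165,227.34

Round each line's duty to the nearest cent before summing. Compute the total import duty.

Line 1 (T-396, Velesta, 2,595 units, £574,065.90):
Base rate for T-396 is £2.11/unit.
Origin Velesta qualifies under the Ravius–Velesta agreement and T-396 is covered: preferential rate Free applies instead.
The additional-duty order on T-396 targets Solay, not Velesta; it does not apply.
Duty = £574,065.90 × 0% = £0.00.
Line 2 (U-711, Tyrovia, 769 kg, £165,227.34):
Base rate for U-711 is £0.38/kg.
Duty = 769 × £0.38 = £292.22.
Total = £0.00 + £292.22 = £292.22.

£292.22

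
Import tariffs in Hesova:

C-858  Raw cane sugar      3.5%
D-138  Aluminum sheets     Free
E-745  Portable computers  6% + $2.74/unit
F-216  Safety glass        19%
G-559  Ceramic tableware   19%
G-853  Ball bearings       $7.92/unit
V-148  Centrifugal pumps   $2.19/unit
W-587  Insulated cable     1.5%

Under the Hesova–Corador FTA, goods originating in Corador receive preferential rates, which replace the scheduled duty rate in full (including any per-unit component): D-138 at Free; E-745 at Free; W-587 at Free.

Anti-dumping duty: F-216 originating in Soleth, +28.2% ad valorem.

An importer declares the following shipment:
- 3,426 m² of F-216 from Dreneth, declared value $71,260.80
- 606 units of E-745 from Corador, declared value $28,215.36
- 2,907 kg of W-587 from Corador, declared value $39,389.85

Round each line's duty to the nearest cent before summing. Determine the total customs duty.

Line 1 (F-216, Dreneth, 3,426 m², $71,260.80):
Base rate for F-216 is 19%.
The additional-duty order on F-216 targets Soleth, not Dreneth; it does not apply.
Duty = $71,260.80 × 19% = $13,539.55.
Line 2 (E-745, Corador, 606 units, $28,215.36):
Base rate for E-745 is 6% + $2.74/unit.
Origin Corador qualifies under the Hesova–Corador agreement and E-745 is covered: preferential rate Free applies instead.
Duty = $28,215.36 × 0% = $0.00.
Line 3 (W-587, Corador, 2,907 kg, $39,389.85):
Base rate for W-587 is 1.5%.
Origin Corador qualifies under the Hesova–Corador agreement and W-587 is covered: preferential rate Free applies instead.
Duty = $39,389.85 × 0% = $0.00.
Total = $13,539.55 + $0.00 + $0.00 = $13,539.55.

$13,539.55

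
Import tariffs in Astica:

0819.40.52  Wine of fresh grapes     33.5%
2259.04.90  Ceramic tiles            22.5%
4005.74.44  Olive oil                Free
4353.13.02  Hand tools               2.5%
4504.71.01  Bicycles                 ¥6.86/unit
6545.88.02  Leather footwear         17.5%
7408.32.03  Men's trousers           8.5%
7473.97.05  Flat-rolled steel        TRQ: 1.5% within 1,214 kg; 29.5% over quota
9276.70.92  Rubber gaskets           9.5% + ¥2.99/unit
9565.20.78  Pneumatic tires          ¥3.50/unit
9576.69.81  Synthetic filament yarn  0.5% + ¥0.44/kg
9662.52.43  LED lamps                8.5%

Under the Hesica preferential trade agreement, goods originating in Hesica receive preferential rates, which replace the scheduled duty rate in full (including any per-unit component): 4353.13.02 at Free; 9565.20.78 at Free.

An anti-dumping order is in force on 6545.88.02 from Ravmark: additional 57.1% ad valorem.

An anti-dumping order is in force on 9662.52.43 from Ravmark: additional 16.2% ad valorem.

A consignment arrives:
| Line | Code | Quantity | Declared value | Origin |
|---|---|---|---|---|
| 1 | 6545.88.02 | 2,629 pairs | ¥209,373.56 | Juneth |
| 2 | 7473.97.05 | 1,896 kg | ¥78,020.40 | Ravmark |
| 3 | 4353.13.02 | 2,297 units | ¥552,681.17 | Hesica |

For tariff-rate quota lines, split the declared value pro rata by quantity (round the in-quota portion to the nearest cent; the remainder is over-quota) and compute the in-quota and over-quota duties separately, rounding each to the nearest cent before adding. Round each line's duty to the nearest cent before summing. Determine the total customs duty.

Line 1 (6545.88.02, Juneth, 2,629 pairs, ¥209,373.56):
Base rate for 6545.88.02 is 17.5%.
The additional-duty order on 6545.88.02 targets Ravmark, not Juneth; it does not apply.
Duty = ¥209,373.56 × 17.5% = ¥36,640.37.
Line 2 (7473.97.05, Ravmark, 1,896 kg, ¥78,020.40):
Code 7473.97.05 is under a tariff-rate quota (threshold 1,214 kg). In-quota: 1,214 kg at 1.5%; over-quota: 682 kg at 29.5%.
Pro-rata value split: in-quota = ¥78,020.40 × 1,214/1,896 = ¥49,956.10; over-quota = ¥78,020.40 − ¥49,956.10 = ¥28,064.30.
In-quota duty = ¥49,956.10 × 1.5% = ¥749.34. Over-quota duty = ¥28,064.30 × 29.5% = ¥8,278.97.
Line duty = ¥749.34 + ¥8,278.97 = ¥9,028.31.
Line 3 (4353.13.02, Hesica, 2,297 units, ¥552,681.17):
Base rate for 4353.13.02 is 2.5%.
Origin Hesica qualifies under the Astica–Hesica agreement and 4353.13.02 is covered: preferential rate Free applies instead.
Duty = ¥552,681.17 × 0% = ¥0.00.
Total = ¥36,640.37 + ¥9,028.31 + ¥0.00 = ¥45,668.68.

¥45,668.68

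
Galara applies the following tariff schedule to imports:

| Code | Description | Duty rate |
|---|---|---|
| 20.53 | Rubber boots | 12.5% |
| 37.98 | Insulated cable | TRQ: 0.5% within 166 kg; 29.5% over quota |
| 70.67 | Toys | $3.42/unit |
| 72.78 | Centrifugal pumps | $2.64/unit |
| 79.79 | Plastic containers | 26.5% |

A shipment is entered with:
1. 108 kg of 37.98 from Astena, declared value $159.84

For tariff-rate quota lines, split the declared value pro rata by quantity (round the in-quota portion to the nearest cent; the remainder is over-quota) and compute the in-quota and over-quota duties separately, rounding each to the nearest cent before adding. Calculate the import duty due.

$0.80

Line 1 (37.98, Astena, 108 kg, $159.84):
Code 37.98 is under a tariff-rate quota (threshold 166 kg). Quantity 108 kg is within the quota, so the in-quota rate 0.5% applies to the full value.
Duty = $159.84 × 0.5% = $0.80.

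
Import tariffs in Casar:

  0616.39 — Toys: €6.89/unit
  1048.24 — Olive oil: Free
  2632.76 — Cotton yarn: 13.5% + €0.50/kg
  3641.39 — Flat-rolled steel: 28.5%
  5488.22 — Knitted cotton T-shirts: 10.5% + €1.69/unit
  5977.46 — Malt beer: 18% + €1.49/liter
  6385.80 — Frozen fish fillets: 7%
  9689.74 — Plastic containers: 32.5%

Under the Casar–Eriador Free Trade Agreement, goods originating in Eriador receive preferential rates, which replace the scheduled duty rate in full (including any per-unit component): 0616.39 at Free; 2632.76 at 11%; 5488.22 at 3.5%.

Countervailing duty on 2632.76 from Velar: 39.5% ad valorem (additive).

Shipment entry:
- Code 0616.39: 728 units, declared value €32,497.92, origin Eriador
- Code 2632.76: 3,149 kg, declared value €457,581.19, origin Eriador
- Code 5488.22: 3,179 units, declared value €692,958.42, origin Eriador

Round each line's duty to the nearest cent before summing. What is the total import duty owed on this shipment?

Line 1 (0616.39, Eriador, 728 units, €32,497.92):
Base rate for 0616.39 is €6.89/unit.
Origin Eriador qualifies under the Casar–Eriador agreement and 0616.39 is covered: preferential rate Free applies instead.
Duty = €32,497.92 × 0% = €0.00.
Line 2 (2632.76, Eriador, 3,149 kg, €457,581.19):
Base rate for 2632.76 is 13.5% + €0.50/kg.
Origin Eriador qualifies under the Casar–Eriador agreement and 2632.76 is covered: preferential rate 11% applies instead.
The additional-duty order on 2632.76 targets Velar, not Eriador; it does not apply.
Duty = €457,581.19 × 11% = €50,333.93.
Line 3 (5488.22, Eriador, 3,179 units, €692,958.42):
Base rate for 5488.22 is 10.5% + €1.69/unit.
Origin Eriador qualifies under the Casar–Eriador agreement and 5488.22 is covered: preferential rate 3.5% applies instead.
Duty = €692,958.42 × 3.5% = €24,253.54.
Total = €0.00 + €50,333.93 + €24,253.54 = €74,587.47.

€74,587.47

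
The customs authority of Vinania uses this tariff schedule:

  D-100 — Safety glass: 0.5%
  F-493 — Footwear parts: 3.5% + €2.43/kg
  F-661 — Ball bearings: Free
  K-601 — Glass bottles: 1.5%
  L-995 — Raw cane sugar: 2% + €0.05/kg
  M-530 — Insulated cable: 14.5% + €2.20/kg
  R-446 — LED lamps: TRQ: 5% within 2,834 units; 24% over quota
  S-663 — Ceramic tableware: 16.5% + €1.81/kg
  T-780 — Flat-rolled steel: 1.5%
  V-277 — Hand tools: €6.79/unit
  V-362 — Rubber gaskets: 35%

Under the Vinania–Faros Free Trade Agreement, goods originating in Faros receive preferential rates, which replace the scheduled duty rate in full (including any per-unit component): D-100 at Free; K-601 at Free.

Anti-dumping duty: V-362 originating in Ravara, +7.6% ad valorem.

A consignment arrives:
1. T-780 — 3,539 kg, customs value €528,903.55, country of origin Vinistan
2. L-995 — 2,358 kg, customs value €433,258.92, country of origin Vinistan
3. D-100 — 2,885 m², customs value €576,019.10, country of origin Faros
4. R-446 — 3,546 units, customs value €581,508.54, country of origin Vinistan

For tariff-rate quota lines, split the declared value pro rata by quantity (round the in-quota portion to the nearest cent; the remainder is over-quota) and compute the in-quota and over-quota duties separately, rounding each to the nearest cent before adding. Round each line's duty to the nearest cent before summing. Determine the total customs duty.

€67,976.62

Line 1 (T-780, Vinistan, 3,539 kg, €528,903.55):
Base rate for T-780 is 1.5%.
Duty = €528,903.55 × 1.5% = €7,933.55.
Line 2 (L-995, Vinistan, 2,358 kg, €433,258.92):
Base rate for L-995 is 2% + €0.05/kg.
Duty = €433,258.92 × 2% + 2,358 × €0.05 = €8,783.08.
Line 3 (D-100, Faros, 2,885 m², €576,019.10):
Base rate for D-100 is 0.5%.
Origin Faros qualifies under the Vinania–Faros agreement and D-100 is covered: preferential rate Free applies instead.
Duty = €576,019.10 × 0% = €0.00.
Line 4 (R-446, Vinistan, 3,546 units, €581,508.54):
Code R-446 is under a tariff-rate quota (threshold 2,834 units). In-quota: 2,834 units at 5%; over-quota: 712 units at 24%.
Pro-rata value split: in-quota = €581,508.54 × 2,834/3,546 = €464,747.66; over-quota = €581,508.54 − €464,747.66 = €116,760.88.
In-quota duty = €464,747.66 × 5% = €23,237.38. Over-quota duty = €116,760.88 × 24% = €28,022.61.
Line duty = €23,237.38 + €28,022.61 = €51,259.99.
Total = €7,933.55 + €8,783.08 + €0.00 + €51,259.99 = €67,976.62.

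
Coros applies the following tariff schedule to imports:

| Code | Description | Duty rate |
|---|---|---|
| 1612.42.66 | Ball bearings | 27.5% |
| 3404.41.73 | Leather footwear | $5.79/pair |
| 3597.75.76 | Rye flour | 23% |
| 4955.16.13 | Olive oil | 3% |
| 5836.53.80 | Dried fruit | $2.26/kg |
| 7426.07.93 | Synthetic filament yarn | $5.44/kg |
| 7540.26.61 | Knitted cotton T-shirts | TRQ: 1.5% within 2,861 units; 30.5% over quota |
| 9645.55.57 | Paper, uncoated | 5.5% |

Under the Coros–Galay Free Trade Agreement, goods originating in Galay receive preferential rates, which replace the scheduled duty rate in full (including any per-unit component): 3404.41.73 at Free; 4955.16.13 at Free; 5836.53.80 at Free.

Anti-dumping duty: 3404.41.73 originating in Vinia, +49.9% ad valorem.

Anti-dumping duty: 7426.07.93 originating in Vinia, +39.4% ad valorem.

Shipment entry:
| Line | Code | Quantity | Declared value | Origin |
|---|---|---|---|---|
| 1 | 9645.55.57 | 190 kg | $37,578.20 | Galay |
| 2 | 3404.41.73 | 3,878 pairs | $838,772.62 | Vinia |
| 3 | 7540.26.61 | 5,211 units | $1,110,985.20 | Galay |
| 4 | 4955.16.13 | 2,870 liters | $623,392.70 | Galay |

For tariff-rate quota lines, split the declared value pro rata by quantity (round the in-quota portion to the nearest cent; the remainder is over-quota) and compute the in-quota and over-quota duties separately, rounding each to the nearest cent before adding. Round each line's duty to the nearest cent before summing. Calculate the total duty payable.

$605,028.54

Line 1 (9645.55.57, Galay, 190 kg, $37,578.20):
Base rate for 9645.55.57 is 5.5%.
Origin Galay is the FTA partner but 9645.55.57 is not on the preference list; base rate stands.
Duty = $37,578.20 × 5.5% = $2,066.80.
Line 2 (3404.41.73, Vinia, 3,878 pairs, $838,772.62):
Base rate for 3404.41.73 is $5.79/pair.
3404.41.73 has an FTA preferential rate, but origin Vinia is not Galay; base rate stands.
Additional duty on 3404.41.73 from Vinia: +49.9% ad valorem. Applied ad valorem rate = 49.9%.
Duty = $838,772.62 × 49.9% + 3,878 × $5.79 = $441,001.16.
Line 3 (7540.26.61, Galay, 5,211 units, $1,110,985.20):
Code 7540.26.61 is under a tariff-rate quota (threshold 2,861 units). In-quota: 2,861 units at 1.5%; over-quota: 2,350 units at 30.5%.
Pro-rata value split: in-quota = $1,110,985.20 × 2,861/5,211 = $609,965.20; over-quota = $1,110,985.20 − $609,965.20 = $501,020.00.
In-quota duty = $609,965.20 × 1.5% = $9,149.48. Over-quota duty = $501,020.00 × 30.5% = $152,811.10.
Line duty = $9,149.48 + $152,811.10 = $161,960.58.
Line 4 (4955.16.13, Galay, 2,870 liters, $623,392.70):
Base rate for 4955.16.13 is 3%.
Origin Galay qualifies under the Coros–Galay agreement and 4955.16.13 is covered: preferential rate Free applies instead.
Duty = $623,392.70 × 0% = $0.00.
Total = $2,066.80 + $441,001.16 + $161,960.58 + $0.00 = $605,028.54.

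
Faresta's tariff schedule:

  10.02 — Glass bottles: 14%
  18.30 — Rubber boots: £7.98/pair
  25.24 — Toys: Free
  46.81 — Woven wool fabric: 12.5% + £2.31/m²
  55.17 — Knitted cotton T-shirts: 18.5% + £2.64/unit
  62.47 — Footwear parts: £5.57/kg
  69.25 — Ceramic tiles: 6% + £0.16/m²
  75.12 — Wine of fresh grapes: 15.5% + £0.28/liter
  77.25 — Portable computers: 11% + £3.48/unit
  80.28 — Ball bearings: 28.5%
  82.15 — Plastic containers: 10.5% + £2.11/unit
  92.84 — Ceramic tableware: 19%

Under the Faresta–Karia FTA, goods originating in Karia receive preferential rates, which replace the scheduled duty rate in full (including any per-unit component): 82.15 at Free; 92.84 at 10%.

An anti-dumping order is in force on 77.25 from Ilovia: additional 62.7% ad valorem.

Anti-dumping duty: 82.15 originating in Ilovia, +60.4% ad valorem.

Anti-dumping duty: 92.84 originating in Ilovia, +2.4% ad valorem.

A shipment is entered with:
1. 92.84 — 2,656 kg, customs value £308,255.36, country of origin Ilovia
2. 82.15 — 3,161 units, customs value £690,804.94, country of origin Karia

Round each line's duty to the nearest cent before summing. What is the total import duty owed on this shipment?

£65,966.65

Line 1 (92.84, Ilovia, 2,656 kg, £308,255.36):
Base rate for 92.84 is 19%.
92.84 has an FTA preferential rate, but origin Ilovia is not Karia; base rate stands.
Additional duty on 92.84 from Ilovia: +2.4%. Applied ad valorem rate: 19% + 2.4% = 21.4%.
Duty = £308,255.36 × 21.4% = £65,966.65.
Line 2 (82.15, Karia, 3,161 units, £690,804.94):
Base rate for 82.15 is 10.5% + £2.11/unit.
Origin Karia qualifies under the Faresta–Karia agreement and 82.15 is covered: preferential rate Free applies instead.
The additional-duty order on 82.15 targets Ilovia, not Karia; it does not apply.
Duty = £690,804.94 × 0% = £0.00.
Total = £65,966.65 + £0.00 = £65,966.65.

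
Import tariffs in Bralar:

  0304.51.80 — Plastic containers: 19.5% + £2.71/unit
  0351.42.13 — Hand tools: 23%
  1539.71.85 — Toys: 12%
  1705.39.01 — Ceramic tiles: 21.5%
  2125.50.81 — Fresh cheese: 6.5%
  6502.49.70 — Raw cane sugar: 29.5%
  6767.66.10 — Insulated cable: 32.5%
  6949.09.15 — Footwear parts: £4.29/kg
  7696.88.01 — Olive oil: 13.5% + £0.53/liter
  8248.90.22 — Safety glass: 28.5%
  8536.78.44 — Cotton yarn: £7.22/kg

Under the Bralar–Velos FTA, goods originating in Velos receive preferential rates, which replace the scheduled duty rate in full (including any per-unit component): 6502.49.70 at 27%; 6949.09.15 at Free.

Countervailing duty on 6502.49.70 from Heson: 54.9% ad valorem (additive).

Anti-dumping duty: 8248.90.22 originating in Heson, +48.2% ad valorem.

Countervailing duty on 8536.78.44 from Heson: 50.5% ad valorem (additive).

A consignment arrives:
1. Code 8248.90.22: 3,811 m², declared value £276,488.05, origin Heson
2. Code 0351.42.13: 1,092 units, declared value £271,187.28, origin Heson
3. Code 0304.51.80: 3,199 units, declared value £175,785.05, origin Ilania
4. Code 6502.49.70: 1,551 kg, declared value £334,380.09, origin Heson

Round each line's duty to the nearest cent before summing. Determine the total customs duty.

£599,603.57

Line 1 (8248.90.22, Heson, 3,811 m², £276,488.05):
Base rate for 8248.90.22 is 28.5%.
Additional duty on 8248.90.22 from Heson: +48.2%. Applied ad valorem rate: 28.5% + 48.2% = 76.7%.
Duty = £276,488.05 × 76.7% = £212,066.33.
Line 2 (0351.42.13, Heson, 1,092 units, £271,187.28):
Base rate for 0351.42.13 is 23%.
Duty = £271,187.28 × 23% = £62,373.07.
Line 3 (0304.51.80, Ilania, 3,199 units, £175,785.05):
Base rate for 0304.51.80 is 19.5% + £2.71/unit.
Duty = £175,785.05 × 19.5% + 3,199 × £2.71 = £42,947.37.
Line 4 (6502.49.70, Heson, 1,551 kg, £334,380.09):
Base rate for 6502.49.70 is 29.5%.
6502.49.70 has an FTA preferential rate, but origin Heson is not Velos; base rate stands.
Additional duty on 6502.49.70 from Heson: +54.9%. Applied ad valorem rate: 29.5% + 54.9% = 84.4%.
Duty = £334,380.09 × 84.4% = £282,216.80.
Total = £212,066.33 + £62,373.07 + £42,947.37 + £282,216.80 = £599,603.57.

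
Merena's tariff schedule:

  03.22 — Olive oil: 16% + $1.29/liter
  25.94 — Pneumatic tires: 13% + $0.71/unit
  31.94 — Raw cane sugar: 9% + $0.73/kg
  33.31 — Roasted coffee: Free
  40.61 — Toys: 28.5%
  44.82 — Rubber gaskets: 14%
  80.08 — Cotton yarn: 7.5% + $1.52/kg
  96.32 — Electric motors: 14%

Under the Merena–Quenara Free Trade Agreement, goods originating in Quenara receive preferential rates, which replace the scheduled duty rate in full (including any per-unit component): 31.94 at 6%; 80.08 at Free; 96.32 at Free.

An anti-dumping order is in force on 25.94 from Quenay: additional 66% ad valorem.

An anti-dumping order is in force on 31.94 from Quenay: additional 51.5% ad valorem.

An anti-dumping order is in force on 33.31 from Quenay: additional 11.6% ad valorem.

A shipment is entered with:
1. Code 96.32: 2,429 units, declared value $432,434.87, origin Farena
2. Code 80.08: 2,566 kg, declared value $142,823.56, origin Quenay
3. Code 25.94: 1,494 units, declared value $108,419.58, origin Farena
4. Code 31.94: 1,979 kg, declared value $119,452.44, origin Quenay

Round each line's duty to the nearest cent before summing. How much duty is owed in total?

$164,021.66

Line 1 (96.32, Farena, 2,429 units, $432,434.87):
Base rate for 96.32 is 14%.
96.32 has an FTA preferential rate, but origin Farena is not Quenara; base rate stands.
Duty = $432,434.87 × 14% = $60,540.88.
Line 2 (80.08, Quenay, 2,566 kg, $142,823.56):
Base rate for 80.08 is 7.5% + $1.52/kg.
80.08 has an FTA preferential rate, but origin Quenay is not Quenara; base rate stands.
Duty = $142,823.56 × 7.5% + 2,566 × $1.52 = $14,612.09.
Line 3 (25.94, Farena, 1,494 units, $108,419.58):
Base rate for 25.94 is 13% + $0.71/unit.
The additional-duty order on 25.94 targets Quenay, not Farena; it does not apply.
Duty = $108,419.58 × 13% + 1,494 × $0.71 = $15,155.29.
Line 4 (31.94, Quenay, 1,979 kg, $119,452.44):
Base rate for 31.94 is 9% + $0.73/kg.
31.94 has an FTA preferential rate, but origin Quenay is not Quenara; base rate stands.
Additional duty on 31.94 from Quenay: +51.5%. Applied ad valorem rate: 9% + 51.5% = 60.5%.
Duty = $119,452.44 × 60.5% + 1,979 × $0.73 = $73,713.40.
Total = $60,540.88 + $14,612.09 + $15,155.29 + $73,713.40 = $164,021.66.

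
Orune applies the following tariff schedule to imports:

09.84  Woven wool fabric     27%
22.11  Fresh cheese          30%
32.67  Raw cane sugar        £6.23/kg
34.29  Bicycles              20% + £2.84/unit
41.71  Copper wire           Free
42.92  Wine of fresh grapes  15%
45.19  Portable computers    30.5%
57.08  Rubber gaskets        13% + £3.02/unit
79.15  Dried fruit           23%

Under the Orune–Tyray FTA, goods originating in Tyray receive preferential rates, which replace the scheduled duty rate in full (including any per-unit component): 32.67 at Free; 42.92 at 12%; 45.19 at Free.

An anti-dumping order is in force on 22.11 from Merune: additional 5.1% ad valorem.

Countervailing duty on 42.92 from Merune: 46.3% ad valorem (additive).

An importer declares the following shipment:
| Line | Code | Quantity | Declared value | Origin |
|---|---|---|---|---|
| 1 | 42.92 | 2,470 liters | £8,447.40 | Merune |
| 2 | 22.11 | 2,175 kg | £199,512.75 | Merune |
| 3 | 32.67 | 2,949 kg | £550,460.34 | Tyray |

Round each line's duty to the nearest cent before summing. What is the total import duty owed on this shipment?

Line 1 (42.92, Merune, 2,470 liters, £8,447.40):
Base rate for 42.92 is 15%.
42.92 has an FTA preferential rate, but origin Merune is not Tyray; base rate stands.
Additional duty on 42.92 from Merune: +46.3%. Applied ad valorem rate: 15% + 46.3% = 61.3%.
Duty = £8,447.40 × 61.3% = £5,178.26.
Line 2 (22.11, Merune, 2,175 kg, £199,512.75):
Base rate for 22.11 is 30%.
Additional duty on 22.11 from Merune: +5.1%. Applied ad valorem rate: 30% + 5.1% = 35.1%.
Duty = £199,512.75 × 35.1% = £70,028.98.
Line 3 (32.67, Tyray, 2,949 kg, £550,460.34):
Base rate for 32.67 is £6.23/kg.
Origin Tyray qualifies under the Orune–Tyray agreement and 32.67 is covered: preferential rate Free applies instead.
Duty = £550,460.34 × 0% = £0.00.
Total = £5,178.26 + £70,028.98 + £0.00 = £75,207.24.

£75,207.24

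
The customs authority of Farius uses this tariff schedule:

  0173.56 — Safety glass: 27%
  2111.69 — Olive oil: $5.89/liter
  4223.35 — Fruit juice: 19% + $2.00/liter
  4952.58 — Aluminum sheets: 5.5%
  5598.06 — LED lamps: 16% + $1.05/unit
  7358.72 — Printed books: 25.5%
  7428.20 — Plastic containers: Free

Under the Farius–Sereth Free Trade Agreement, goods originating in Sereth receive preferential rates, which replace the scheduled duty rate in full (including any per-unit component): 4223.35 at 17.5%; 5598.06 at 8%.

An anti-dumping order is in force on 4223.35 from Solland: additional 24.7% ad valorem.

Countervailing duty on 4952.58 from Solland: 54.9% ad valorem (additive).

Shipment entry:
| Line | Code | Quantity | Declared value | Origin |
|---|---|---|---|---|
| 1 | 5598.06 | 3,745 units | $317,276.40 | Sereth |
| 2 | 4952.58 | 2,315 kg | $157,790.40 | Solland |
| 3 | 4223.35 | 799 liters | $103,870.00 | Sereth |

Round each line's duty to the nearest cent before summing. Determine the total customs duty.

Line 1 (5598.06, Sereth, 3,745 units, $317,276.40):
Base rate for 5598.06 is 16% + $1.05/unit.
Origin Sereth qualifies under the Farius–Sereth agreement and 5598.06 is covered: preferential rate 8% applies instead.
Duty = $317,276.40 × 8% = $25,382.11.
Line 2 (4952.58, Solland, 2,315 kg, $157,790.40):
Base rate for 4952.58 is 5.5%.
Additional duty on 4952.58 from Solland: +54.9%. Applied ad valorem rate: 5.5% + 54.9% = 60.4%.
Duty = $157,790.40 × 60.4% = $95,305.40.
Line 3 (4223.35, Sereth, 799 liters, $103,870.00):
Base rate for 4223.35 is 19% + $2.00/liter.
Origin Sereth qualifies under the Farius–Sereth agreement and 4223.35 is covered: preferential rate 17.5% applies instead.
The additional-duty order on 4223.35 targets Solland, not Sereth; it does not apply.
Duty = $103,870.00 × 17.5% = $18,177.25.
Total = $25,382.11 + $95,305.40 + $18,177.25 = $138,864.76.

$138,864.76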